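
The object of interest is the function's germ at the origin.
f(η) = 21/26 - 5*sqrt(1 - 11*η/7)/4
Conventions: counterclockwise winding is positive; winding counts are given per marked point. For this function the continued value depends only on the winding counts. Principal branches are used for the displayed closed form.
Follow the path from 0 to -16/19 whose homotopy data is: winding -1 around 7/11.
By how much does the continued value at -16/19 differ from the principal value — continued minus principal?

The rational part is single-valued and drops out of the difference; each branch term changes only by its own monodromy.
(-5/4)*sqrt(1 - η/(7/11)): winding -1 is odd, the square root flips sign, contributing -2*(-5/4)*sqrt(1 - (-16/19)/(7/11)) = -2*(-5/4)*sqrt(309/133) = (5/266)*sqrt(41097).
Summing the contributions at η = -16/19 gives (5/266)*sqrt(41097).

Continued minus principal equals (5/266)*sqrt(41097).


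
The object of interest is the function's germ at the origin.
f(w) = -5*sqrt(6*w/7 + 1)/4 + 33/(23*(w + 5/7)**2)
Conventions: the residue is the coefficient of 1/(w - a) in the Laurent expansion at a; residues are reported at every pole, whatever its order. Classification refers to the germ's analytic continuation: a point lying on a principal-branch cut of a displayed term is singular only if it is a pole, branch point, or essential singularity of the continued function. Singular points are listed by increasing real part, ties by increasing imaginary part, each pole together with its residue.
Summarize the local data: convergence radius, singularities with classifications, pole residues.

Denominator factor (w + 5/7)^2: pole of order 2 at -5/7, modulus 5/7.
Branch term (-5/4)*sqrt(1 - w/(-7/6)): its argument vanishes at w = -7/6, a square-root branch point, modulus 7/6.
The radius of convergence is the smallest modulus among the singular points: 5/7.
The branch term is analytic at -5/7 and contributes nothing to the residue; only the rational part matters.
At the order-2 pole -5/7 set g(w) = (w - (-5/7))^2*(rational part) = 33/23.
Order-2 pole: residue = g'(a); g'(-5/7) = 0, so the residue is 0.
List the singular points by increasing real part (a conjugate pair: the negative imaginary part first).

Radius of convergence at 0: 5/7.
At -7/6: an algebraic (square-root) branch point.
At -5/7: a pole of order 2; residue 0.


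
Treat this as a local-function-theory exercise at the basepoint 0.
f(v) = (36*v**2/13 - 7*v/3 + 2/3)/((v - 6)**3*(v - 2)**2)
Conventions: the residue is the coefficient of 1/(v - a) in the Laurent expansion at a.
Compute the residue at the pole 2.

At the order-2 pole 2 set g(v) = (v - (2))^2*f(v) = (36*v**2/13 - 7*v/3 + 2/3)/(v - 6)**3.
Order-2 pole: residue = g'(a); g'(2) = -137/624, so the residue is -137/624.

The residue is -137/624.


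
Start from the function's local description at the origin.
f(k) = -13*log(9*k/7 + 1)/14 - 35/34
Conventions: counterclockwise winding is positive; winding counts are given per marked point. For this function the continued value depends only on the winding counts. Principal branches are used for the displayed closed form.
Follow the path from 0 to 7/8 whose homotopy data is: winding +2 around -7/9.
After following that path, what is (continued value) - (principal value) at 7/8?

The rational part is single-valued and drops out of the difference; each branch term changes only by its own monodromy.
(-13/14)*log(1 - k/(-7/9)): each positive loop around -7/9 adds 2*pi*i to the log, so winding +2 contributes (-13/14)*(2)*2*pi*i = -(26/7)*pi*i.
Summing the contributions at k = 7/8 gives -(26/7)*pi*i.

Continued minus principal equals -(26/7)*pi*i.


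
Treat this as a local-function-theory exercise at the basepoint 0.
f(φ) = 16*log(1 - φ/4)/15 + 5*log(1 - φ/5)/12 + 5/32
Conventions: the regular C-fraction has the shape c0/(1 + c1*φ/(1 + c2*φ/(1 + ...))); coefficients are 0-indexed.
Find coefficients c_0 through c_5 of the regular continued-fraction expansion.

Taylor coefficients (expand at 0): a_0 = 5/32, a_1 = -7/20, a_2 = -1/24, a_3 = -1/150, a_4 = -29/24000, a_5 = -47/200000.
c0 = a_0 = 5/32. Peel one level at a time: if S = 1 + c*φ/S' with S'(0) = 1, then c is the φ-coefficient of S and S' = c*φ/(S - 1).
S_1 = c0/f = 1 + (56/25)*φ + (9908/1875)*φ^2 + ...; c1 = 56/25.
S_2 = c1*φ/(S_1 - 1) = 1 + (-2477/1050)*φ + (-43/8820)*φ^2 + ...; c2 = -2477/1050.
S_3 = c2*φ/(S_2 - 1) = 1 + (-215/104034)*φ + (-37099/147252696)*φ^2 + ...; c3 = -215/104034.
S_4 = c3*φ/(S_3 - 1) = 1 + (-259693/2130220)*φ + (-15687/3698000)*φ^2 + ...; c4 = -259693/2130220.
S_5 = c4*φ/(S_4 - 1) = 1 + (-5550957/159525700)*φ + ...; c5 = -5550957/159525700.

The regular C-fraction coefficients are [5/32, 56/25, -2477/1050, -215/104034, -259693/2130220, -5550957/159525700].


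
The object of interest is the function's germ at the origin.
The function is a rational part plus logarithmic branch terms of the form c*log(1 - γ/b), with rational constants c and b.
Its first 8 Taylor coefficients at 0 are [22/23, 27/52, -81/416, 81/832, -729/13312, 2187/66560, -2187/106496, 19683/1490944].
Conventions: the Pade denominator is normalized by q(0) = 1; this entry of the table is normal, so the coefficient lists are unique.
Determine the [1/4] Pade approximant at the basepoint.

The Pade approximant has numerator coefficients [22/23, 69062201202/72688647655]; denominator coefficients [1, 876084441/1944846760, -318679191/7779387040, 302545611/24894038528, -3517990461/995761541120].

Taylor coefficients needed (read off): a_0 = 22/23, a_1 = 27/52, a_2 = -81/416, a_3 = 81/832, a_4 = -729/13312, a_5 = 2187/66560.
Write the denominator as Q(γ) = 1 + q1*γ + q2*γ^2 + q3*γ^3 + q4*γ^4. Requiring Q*f - P = O(γ^6) with deg P <= 1 kills the coefficients of γ^2..γ^5 in Q*f:
  γ^2: a_2 + q1*a_1 + q2*a_0 = 0, i.e. -81/416 + (27/52)*q1 + (22/23)*q2 = 0.
  γ^3: a_3 + q1*a_2 + q2*a_1 + q3*a_0 = 0, i.e. 81/832 + (-81/416)*q1 + (27/52)*q2 + (22/23)*q3 = 0.
  γ^4: a_4 + q1*a_3 + q2*a_2 + q3*a_1 + q4*a_0 = 0, i.e. -729/13312 + (81/832)*q1 + (-81/416)*q2 + (27/52)*q3 + (22/23)*q4 = 0.
  γ^5: a_5 + q1*a_4 + q2*a_3 + q3*a_2 + q4*a_1 = 0, i.e. 2187/66560 + (-729/13312)*q1 + (81/832)*q2 + (-81/416)*q3 + (27/52)*q4 = 0.
Solving this linear system: q1 = 876084441/1944846760, q2 = -318679191/7779387040, q3 = 302545611/24894038528, q4 = -3517990461/995761541120.
The numerator is Q*f truncated at degree 1: P0 = a_0 = 22/23; P1 = a_1 + q1*a_0 = 69062201202/72688647655.


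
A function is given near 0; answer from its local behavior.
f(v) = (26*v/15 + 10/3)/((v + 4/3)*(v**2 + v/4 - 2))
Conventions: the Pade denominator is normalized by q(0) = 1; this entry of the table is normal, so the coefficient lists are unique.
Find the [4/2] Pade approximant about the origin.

The Pade approximant has numerator coefficients [-5/4, 215241659/2157459140, -34128987/539364785, 12947436/539364785, -8177328/539364785]; denominator coefficients [1, 21735953/862983656, -2092249879/3451934624].

Taylor coefficients needed (expand at 0): a_0 = -5/4, a_1 = 21/160, a_2 = -211/256, a_3 = 1273/10240, a_4 = -42423/81920, a_5 = 57929/655360, a_6 = -1657303/5242880.
Write the denominator as Q(v) = 1 + q1*v + q2*v^2. Requiring Q*f - P = O(v^7) with deg P <= 4 kills the coefficients of v^5..v^6 in Q*f:
  v^5: a_5 + q1*a_4 + q2*a_3 = 0, i.e. 57929/655360 + (-42423/81920)*q1 + (1273/10240)*q2 = 0.
  v^6: a_6 + q1*a_5 + q2*a_4 = 0, i.e. -1657303/5242880 + (57929/655360)*q1 + (-42423/81920)*q2 = 0.
Solving this linear system: q1 = 21735953/862983656, q2 = -2092249879/3451934624.
The numerator is Q*f truncated at degree 4: P0 = a_0 = -5/4; P1 = a_1 + q1*a_0 = 215241659/2157459140; P2 = a_2 + q1*a_1 + q2*a_0 = -34128987/539364785; P3 = a_3 + q1*a_2 + q2*a_1 = 12947436/539364785; P4 = a_4 + q1*a_3 + q2*a_2 = -8177328/539364785.


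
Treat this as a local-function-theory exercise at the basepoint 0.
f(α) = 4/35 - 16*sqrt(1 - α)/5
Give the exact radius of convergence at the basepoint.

Branch term (-16/5)*sqrt(1 - α/(1)): its argument vanishes at α = 1, a square-root branch point, modulus 1.
The radius of convergence is the smallest modulus among the singular points: 1.

The radius of convergence is 1.


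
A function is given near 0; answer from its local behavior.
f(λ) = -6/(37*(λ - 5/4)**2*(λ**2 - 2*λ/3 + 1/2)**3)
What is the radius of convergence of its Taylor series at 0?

The radius of convergence is (1/2)*sqrt(2).

Denominator factor (λ - 5/4)^2: pole of order 2 at 5/4, modulus 5/4.
Denominator factor (λ**2 - 2*λ/3 + 1/2)^3: discriminant -14/9, complex-conjugate roots (1/3) + ((1/6)*sqrt(14))*i and (1/3) - ((1/6)*sqrt(14))*i; poles of order 3, moduli (1/2)*sqrt(2) and (1/2)*sqrt(2).
The radius of convergence is the smallest modulus among the singular points: (1/2)*sqrt(2).


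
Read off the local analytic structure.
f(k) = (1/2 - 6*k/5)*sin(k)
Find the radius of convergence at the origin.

The factor sin(k) is entire and contributes no finite singular point.
The polynomial part has no poles.
No finite singular points: the Taylor series at 0 converges everywhere.

The radius of convergence is infinite.


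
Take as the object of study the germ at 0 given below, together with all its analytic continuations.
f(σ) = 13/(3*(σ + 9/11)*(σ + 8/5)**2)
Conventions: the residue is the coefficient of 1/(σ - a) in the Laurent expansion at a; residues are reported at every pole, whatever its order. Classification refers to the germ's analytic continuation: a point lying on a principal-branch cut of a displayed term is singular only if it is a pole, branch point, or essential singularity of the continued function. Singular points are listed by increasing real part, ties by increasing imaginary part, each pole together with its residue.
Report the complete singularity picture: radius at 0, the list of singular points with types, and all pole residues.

Radius of convergence at 0: 9/11.
At -8/5: a pole of order 2; residue -39325/5547.
At -9/11: a pole of order 1; residue 39325/5547.

Denominator factor (σ + 8/5)^2: pole of order 2 at -8/5, modulus 8/5.
Denominator factor (σ + 9/11): pole of order 1 at -9/11, modulus 9/11.
The radius of convergence is the smallest modulus among the singular points: 9/11.
At the order-2 pole -8/5 set g(σ) = (σ - (-8/5))^2*f(σ) = 13/(3*(σ + 9/11)).
Order-2 pole: residue = g'(a); g'(-8/5) = -39325/5547, so the residue is -39325/5547.
At the order-1 pole -9/11 set g(σ) = (σ - (-9/11))*f(σ) = 13/(3*(σ + 8/5)**2).
Simple pole: residue = g(a) at a = -9/11, which is 39325/5547.
List the singular points by increasing real part (a conjugate pair: the negative imaginary part first).


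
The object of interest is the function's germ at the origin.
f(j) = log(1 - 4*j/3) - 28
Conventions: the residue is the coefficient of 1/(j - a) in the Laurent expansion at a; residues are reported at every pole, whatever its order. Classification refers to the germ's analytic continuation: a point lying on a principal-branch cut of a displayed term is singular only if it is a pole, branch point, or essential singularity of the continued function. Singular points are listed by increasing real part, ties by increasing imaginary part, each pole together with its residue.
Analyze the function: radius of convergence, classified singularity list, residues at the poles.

Radius of convergence at 0: 3/4.
At 3/4: a logarithmic branch point.

Branch term (1)*log(1 - j/(3/4)): its argument vanishes at j = 3/4, a logarithmic branch point, modulus 3/4.
The radius of convergence is the smallest modulus among the singular points: 3/4.


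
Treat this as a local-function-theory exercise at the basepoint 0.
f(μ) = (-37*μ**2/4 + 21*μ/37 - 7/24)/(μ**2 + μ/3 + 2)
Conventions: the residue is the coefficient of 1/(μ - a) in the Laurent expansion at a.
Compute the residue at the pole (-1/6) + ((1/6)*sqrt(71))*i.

The residue is (1621/888) - ((23443/31524)*sqrt(71))*i.

The factor μ**2 + μ/3 + 2 splits as (μ - a)(μ - a') with a = (-1/6) + ((1/6)*sqrt(71))*i, a' = (-1/6) - ((1/6)*sqrt(71))*i. At the order-1 pole a set g(μ) = (μ - a)*f(μ) = [-37*μ**2/4 + 21*μ/37 - 7/24] / (μ - a').
Simple pole: residue = g(a) at a = (-1/6) + ((1/6)*sqrt(71))*i, which is (1621/888) - ((23443/31524)*sqrt(71))*i.


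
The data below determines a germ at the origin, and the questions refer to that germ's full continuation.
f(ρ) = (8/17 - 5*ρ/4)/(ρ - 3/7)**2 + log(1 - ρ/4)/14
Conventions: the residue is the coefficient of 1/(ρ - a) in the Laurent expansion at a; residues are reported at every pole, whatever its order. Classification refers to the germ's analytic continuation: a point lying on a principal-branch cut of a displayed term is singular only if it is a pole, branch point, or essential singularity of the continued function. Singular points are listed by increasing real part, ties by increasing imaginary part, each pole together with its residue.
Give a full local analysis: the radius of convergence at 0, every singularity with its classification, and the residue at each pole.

Denominator factor (ρ - 3/7)^2: pole of order 2 at 3/7, modulus 3/7.
Branch term (1/14)*log(1 - ρ/(4)): its argument vanishes at ρ = 4, a logarithmic branch point, modulus 4.
The radius of convergence is the smallest modulus among the singular points: 3/7.
The branch term is analytic at 3/7 and contributes nothing to the residue; only the rational part matters.
At the order-2 pole 3/7 set g(ρ) = (ρ - (3/7))^2*(rational part) = 8/17 - 5*ρ/4.
Order-2 pole: residue = g'(a); g'(3/7) = -5/4, so the residue is -5/4.
List the singular points by increasing real part (a conjugate pair: the negative imaginary part first).

Radius of convergence at 0: 3/7.
At 3/7: a pole of order 2; residue -5/4.
At 4: a logarithmic branch point.


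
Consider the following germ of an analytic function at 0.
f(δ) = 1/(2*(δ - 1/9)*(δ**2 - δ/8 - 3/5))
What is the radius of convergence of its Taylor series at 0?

The radius of convergence is 1/9.

Denominator factor (δ**2 - δ/8 - 3/5): discriminant 773/320, real irrational roots 1/16 + (1/80)*sqrt(3865) and 1/16 - (1/80)*sqrt(3865); poles of order 1, moduli 1/16 + (1/80)*sqrt(3865) and -1/16 + (1/80)*sqrt(3865).
Denominator factor (δ - 1/9): pole of order 1 at 1/9, modulus 1/9.
The radius of convergence is the smallest modulus among the singular points: 1/9.


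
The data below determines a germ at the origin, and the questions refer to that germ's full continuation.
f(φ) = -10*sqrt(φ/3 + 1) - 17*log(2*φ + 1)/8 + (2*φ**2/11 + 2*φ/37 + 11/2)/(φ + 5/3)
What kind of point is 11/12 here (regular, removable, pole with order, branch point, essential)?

Denominator factors: φ + 5/3 = 31/12 at φ = 11/12 — none vanishes.
Branch term sqrt(1 - φ/(-3)): argument at 11/12 is 47/36, nonzero, so 11/12 is not its branch point (a point on a principal cut is still regular for the continued germ).
Branch term log(1 - φ/(-1/2)): argument at 11/12 is 17/6, nonzero, so 11/12 is not its branch point (a point on a principal cut is still regular for the continued germ).
So the germ continues analytically to 11/12.

The point is a regular point.


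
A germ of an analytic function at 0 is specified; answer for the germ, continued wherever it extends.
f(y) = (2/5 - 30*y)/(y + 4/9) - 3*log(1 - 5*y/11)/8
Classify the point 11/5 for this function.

The term (-3/8)*log(1 - y/(11/5)) has argument 1 - 11/5/(11/5) = 0 at 11/5: a logarithmic (infinitely-sheeted) branch point; the remaining terms are analytic or single-valued there.

The point is a logarithmic branch point.


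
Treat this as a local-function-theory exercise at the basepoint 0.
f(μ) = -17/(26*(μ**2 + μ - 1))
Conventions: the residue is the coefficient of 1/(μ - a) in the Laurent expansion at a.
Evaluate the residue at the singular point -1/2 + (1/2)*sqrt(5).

The residue is -(17/130)*sqrt(5).

The factor μ**2 + μ - 1 splits as (μ - a)(μ - a') with a = -1/2 + (1/2)*sqrt(5), a' = -1/2 - (1/2)*sqrt(5). At the order-1 pole a set g(μ) = (μ - a)*f(μ) = [-17/26] / (μ - a').
Simple pole: residue = g(a) at a = -1/2 + (1/2)*sqrt(5), which is -(17/130)*sqrt(5).


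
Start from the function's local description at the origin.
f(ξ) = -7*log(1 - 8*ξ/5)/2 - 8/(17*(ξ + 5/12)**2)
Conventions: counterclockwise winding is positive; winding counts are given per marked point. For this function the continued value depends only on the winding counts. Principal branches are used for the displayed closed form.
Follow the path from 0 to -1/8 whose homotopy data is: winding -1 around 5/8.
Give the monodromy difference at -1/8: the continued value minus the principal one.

The rational part is single-valued and drops out of the difference; each branch term changes only by its own monodromy.
(-7/2)*log(1 - ξ/(5/8)): each positive loop around 5/8 adds 2*pi*i to the log, so winding -1 contributes (-7/2)*(-1)*2*pi*i = (7)*pi*i.
Summing the contributions at ξ = -1/8 gives (7)*pi*i.

Continued minus principal equals (7)*pi*i.


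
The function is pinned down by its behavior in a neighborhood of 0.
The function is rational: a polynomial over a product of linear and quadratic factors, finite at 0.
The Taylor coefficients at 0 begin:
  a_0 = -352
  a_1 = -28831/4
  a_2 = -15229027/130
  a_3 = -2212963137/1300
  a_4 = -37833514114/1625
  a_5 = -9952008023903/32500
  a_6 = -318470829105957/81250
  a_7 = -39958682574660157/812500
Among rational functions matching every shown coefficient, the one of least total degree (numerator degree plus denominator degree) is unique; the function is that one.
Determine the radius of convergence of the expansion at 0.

No rational of total degree below 5 reproduces all 8 coefficients; solving the [2/3] Pade equations on them gives f(v) = (16*v**2/39 - 17*v/16 - 40/33)/((v - 1/11)**2*(v + 5/12)), whose expansion matches every shown term.
Denominator factor (v - 1/11)^2: pole of order 2 at 1/11, modulus 1/11.
Denominator factor (v + 5/12): pole of order 1 at -5/12, modulus 5/12.
The radius of convergence is the smallest modulus among the singular points: 1/11.

The radius of convergence is 1/11.


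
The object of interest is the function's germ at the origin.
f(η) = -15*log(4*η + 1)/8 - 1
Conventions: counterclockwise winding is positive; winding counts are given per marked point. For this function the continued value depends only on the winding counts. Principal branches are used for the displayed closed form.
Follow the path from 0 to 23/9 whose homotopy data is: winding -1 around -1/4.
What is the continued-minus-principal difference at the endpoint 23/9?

The rational part is single-valued and drops out of the difference; each branch term changes only by its own monodromy.
(-15/8)*log(1 - η/(-1/4)): each positive loop around -1/4 adds 2*pi*i to the log, so winding -1 contributes (-15/8)*(-1)*2*pi*i = (15/4)*pi*i.
Summing the contributions at η = 23/9 gives (15/4)*pi*i.

Continued minus principal equals (15/4)*pi*i.


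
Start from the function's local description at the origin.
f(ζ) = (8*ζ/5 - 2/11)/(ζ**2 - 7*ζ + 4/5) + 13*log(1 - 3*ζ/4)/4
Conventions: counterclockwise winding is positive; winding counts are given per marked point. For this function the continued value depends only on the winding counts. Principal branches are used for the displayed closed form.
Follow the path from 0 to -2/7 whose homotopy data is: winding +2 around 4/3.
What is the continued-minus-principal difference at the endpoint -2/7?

Continued minus principal equals (13)*pi*i.

The rational part is single-valued and drops out of the difference; each branch term changes only by its own monodromy.
(13/4)*log(1 - ζ/(4/3)): each positive loop around 4/3 adds 2*pi*i to the log, so winding +2 contributes (13/4)*(2)*2*pi*i = (13)*pi*i.
Summing the contributions at ζ = -2/7 gives (13)*pi*i.


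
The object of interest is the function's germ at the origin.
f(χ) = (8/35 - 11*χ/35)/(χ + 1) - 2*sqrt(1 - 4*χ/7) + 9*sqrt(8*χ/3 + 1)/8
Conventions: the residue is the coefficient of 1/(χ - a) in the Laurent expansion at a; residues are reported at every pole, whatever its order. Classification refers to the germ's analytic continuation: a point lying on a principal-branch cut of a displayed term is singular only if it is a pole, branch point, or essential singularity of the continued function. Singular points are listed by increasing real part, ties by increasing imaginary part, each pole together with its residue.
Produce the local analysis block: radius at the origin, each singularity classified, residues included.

Denominator factor (χ + 1): pole of order 1 at -1, modulus 1.
Branch term (9/8)*sqrt(1 - χ/(-3/8)): its argument vanishes at χ = -3/8, a square-root branch point, modulus 3/8.
Branch term (-2)*sqrt(1 - χ/(7/4)): its argument vanishes at χ = 7/4, a square-root branch point, modulus 7/4.
The radius of convergence is the smallest modulus among the singular points: 3/8.
The branch terms are analytic at -1 and contribute nothing to the residue; only the rational part matters.
At the order-1 pole -1 set g(χ) = (χ - (-1))*(rational part) = 8/35 - 11*χ/35.
Simple pole: residue = g(a) at a = -1, which is 19/35.
List the singular points by increasing real part (a conjugate pair: the negative imaginary part first).

Radius of convergence at 0: 3/8.
At -1: a pole of order 1; residue 19/35.
At -3/8: an algebraic (square-root) branch point.
At 7/4: an algebraic (square-root) branch point.


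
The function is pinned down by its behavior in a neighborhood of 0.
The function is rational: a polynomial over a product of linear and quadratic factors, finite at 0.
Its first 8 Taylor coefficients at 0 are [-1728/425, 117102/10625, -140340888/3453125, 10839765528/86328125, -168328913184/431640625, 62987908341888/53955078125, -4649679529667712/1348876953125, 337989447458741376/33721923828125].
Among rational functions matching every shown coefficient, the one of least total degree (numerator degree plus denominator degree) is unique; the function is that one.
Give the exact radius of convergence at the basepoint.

No rational of total degree below 6 reproduces all 8 coefficients; solving the [2/4] Pade equations on them gives f(ζ) = (10*ζ**2/13 - 11*ζ/24 - 12/17)/(ζ**2 - 7*ζ/10 - 5/12)**2, whose expansion matches every shown term.
Denominator factor (ζ**2 - 7*ζ/10 - 5/12)^2: discriminant 647/300, real irrational roots 7/20 + (1/60)*sqrt(1941) and 7/20 - (1/60)*sqrt(1941); poles of order 2, moduli 7/20 + (1/60)*sqrt(1941) and -7/20 + (1/60)*sqrt(1941).
The radius of convergence is the smallest modulus among the singular points: -7/20 + (1/60)*sqrt(1941).

The radius of convergence is -7/20 + (1/60)*sqrt(1941).


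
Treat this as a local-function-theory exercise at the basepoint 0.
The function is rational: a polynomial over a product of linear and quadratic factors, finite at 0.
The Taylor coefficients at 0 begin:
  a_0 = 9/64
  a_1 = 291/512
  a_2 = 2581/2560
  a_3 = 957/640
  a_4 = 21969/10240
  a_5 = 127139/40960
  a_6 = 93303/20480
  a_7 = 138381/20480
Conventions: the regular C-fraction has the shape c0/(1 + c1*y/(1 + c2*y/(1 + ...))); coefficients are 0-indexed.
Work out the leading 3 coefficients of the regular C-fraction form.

Taylor coefficients (read off): a_0 = 9/64, a_1 = 291/512, a_2 = 2581/2560.
c0 = a_0 = 9/64. Peel one level at a time: if S = 1 + c*y/S' with S'(0) = 1, then c is the y-coefficient of S and S' = c*y/(S - 1).
S_1 = c0/f = 1 + (-97/24)*y + (2933/320)*y^2 + ...; c1 = -97/24.
S_2 = c1*y/(S_1 - 1) = 1 + (8799/3880)*y + ...; c2 = 8799/3880.

The regular C-fraction coefficients are [9/64, -97/24, 8799/3880].


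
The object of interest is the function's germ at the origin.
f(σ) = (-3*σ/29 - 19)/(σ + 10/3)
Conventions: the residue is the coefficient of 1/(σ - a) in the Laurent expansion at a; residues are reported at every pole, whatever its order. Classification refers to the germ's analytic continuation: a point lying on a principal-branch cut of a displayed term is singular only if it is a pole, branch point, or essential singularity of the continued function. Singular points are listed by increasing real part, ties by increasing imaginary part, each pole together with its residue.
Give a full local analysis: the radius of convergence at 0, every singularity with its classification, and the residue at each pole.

Radius of convergence at 0: 10/3.
At -10/3: a pole of order 1; residue -541/29.

Denominator factor (σ + 10/3): pole of order 1 at -10/3, modulus 10/3.
The radius of convergence is the smallest modulus among the singular points: 10/3.
At the order-1 pole -10/3 set g(σ) = (σ - (-10/3))*f(σ) = -3*σ/29 - 19.
Simple pole: residue = g(a) at a = -10/3, which is -541/29.


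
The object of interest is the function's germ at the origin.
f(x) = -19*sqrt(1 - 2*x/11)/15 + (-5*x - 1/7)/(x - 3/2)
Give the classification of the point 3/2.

The denominator factor x - 3/2 vanishes at 3/2 and appears to the power 1; the numerator there equals -107/14, nonzero, and no other factor vanishes.
The branch terms are analytic at this point.
Hence a pole whose order is the multiplicity, 1.

The point is a pole of order 1.


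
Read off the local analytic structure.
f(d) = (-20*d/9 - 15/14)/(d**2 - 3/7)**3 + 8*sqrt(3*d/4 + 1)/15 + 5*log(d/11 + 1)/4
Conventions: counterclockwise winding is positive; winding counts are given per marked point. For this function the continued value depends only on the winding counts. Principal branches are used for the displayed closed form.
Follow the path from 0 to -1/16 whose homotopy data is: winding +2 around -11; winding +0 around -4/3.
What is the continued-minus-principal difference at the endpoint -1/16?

Continued minus principal equals (5)*pi*i.

The rational part is single-valued and drops out of the difference; each branch term changes only by its own monodromy.
(8/15)*sqrt(1 - d/(-4/3)): winding +0 is even, the square root returns to the same sheet, contribution 0.
(5/4)*log(1 - d/(-11)): each positive loop around -11 adds 2*pi*i to the log, so winding +2 contributes (5/4)*(2)*2*pi*i = (5)*pi*i.
Summing the contributions at d = -1/16 gives (5)*pi*i.


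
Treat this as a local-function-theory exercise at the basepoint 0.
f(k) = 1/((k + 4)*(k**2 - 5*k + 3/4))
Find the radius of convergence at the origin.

Denominator factor (k**2 - 5*k + 3/4): discriminant 22, real irrational roots 5/2 + (1/2)*sqrt(22) and 5/2 - (1/2)*sqrt(22); poles of order 1, moduli 5/2 + (1/2)*sqrt(22) and 5/2 - (1/2)*sqrt(22).
Denominator factor (k + 4): pole of order 1 at -4, modulus 4.
The radius of convergence is the smallest modulus among the singular points: 5/2 - (1/2)*sqrt(22).

The radius of convergence is 5/2 - (1/2)*sqrt(22).


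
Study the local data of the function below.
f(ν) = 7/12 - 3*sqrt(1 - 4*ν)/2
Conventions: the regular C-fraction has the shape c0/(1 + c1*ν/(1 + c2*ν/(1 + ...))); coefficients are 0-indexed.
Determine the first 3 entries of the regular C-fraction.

The regular C-fraction coefficients are [-11/12, 36/11, -47/11].

Taylor coefficients (expand at 0): a_0 = -11/12, a_1 = 3, a_2 = 3.
c0 = a_0 = -11/12. Peel one level at a time: if S = 1 + c*ν/S' with S'(0) = 1, then c is the ν-coefficient of S and S' = c*ν/(S - 1).
S_1 = c0/f = 1 + (36/11)*ν + (1692/121)*ν^2 + ...; c1 = 36/11.
S_2 = c1*ν/(S_1 - 1) = 1 + (-47/11)*ν + ...; c2 = -47/11.


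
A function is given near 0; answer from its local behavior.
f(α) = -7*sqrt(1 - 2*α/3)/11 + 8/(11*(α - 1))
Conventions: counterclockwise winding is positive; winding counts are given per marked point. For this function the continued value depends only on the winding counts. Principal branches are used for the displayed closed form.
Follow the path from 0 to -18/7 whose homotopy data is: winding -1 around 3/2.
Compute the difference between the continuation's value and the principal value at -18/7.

The rational part is single-valued and drops out of the difference; each branch term changes only by its own monodromy.
(-7/11)*sqrt(1 - α/(3/2)): winding -1 is odd, the square root flips sign, contributing -2*(-7/11)*sqrt(1 - (-18/7)/(3/2)) = -2*(-7/11)*sqrt(19/7) = (2/11)*sqrt(133).
Summing the contributions at α = -18/7 gives (2/11)*sqrt(133).

Continued minus principal equals (2/11)*sqrt(133).


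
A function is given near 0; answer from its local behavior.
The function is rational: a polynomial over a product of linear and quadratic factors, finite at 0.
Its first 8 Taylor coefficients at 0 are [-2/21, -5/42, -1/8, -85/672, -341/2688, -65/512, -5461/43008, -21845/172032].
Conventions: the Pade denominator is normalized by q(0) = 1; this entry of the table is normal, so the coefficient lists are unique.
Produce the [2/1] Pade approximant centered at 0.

The Pade approximant has numerator coefficients [-2/21, -10/441, -2/441]; denominator coefficients [1, -85/84].

Taylor coefficients needed (read off): a_0 = -2/21, a_1 = -5/42, a_2 = -1/8, a_3 = -85/672.
Write the denominator as Q(u) = 1 + q1*u. Requiring Q*f - P = O(u^4) with deg P <= 2 kills the coefficients of u^3..u^3 in Q*f:
  u^3: a_3 + q1*a_2 = 0, i.e. -85/672 + (-1/8)*q1 = 0.
Solving this linear system: q1 = -85/84.
The numerator is Q*f truncated at degree 2: P0 = a_0 = -2/21; P1 = a_1 + q1*a_0 = -10/441; P2 = a_2 + q1*a_1 = -2/441.


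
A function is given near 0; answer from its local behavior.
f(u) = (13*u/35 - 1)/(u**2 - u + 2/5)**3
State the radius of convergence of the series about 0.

Denominator factor (u**2 - u + 2/5)^3: discriminant -3/5, complex-conjugate roots (1/2) + ((1/10)*sqrt(15))*i and (1/2) - ((1/10)*sqrt(15))*i; poles of order 3, moduli (1/5)*sqrt(10) and (1/5)*sqrt(10).
The radius of convergence is the smallest modulus among the singular points: (1/5)*sqrt(10).

The radius of convergence is (1/5)*sqrt(10).


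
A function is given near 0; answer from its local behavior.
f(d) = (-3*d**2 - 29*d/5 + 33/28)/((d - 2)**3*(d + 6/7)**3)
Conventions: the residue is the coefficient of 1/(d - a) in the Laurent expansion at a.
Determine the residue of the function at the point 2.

The residue is -1083537/32000000.

At the order-3 pole 2 set g(d) = (d - (2))^3*f(d) = (-3*d**2 - 29*d/5 + 33/28)/(d + 6/7)**3.
Order-3 pole: residue = g''(a)/2; g''(2) = -1083537/16000000, so the residue is -1083537/32000000.


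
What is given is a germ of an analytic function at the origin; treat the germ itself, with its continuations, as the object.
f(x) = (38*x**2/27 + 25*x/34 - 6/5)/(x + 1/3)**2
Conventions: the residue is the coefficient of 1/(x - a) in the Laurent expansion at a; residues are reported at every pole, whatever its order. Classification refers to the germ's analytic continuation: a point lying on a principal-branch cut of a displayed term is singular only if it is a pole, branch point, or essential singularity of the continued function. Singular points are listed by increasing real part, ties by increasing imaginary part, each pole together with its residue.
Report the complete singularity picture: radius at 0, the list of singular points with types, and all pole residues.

Radius of convergence at 0: 1/3.
At -1/3: a pole of order 2; residue -559/2754.

Denominator factor (x + 1/3)^2: pole of order 2 at -1/3, modulus 1/3.
The radius of convergence is the smallest modulus among the singular points: 1/3.
At the order-2 pole -1/3 set g(x) = (x - (-1/3))^2*f(x) = 38*x**2/27 + 25*x/34 - 6/5.
Order-2 pole: residue = g'(a); g'(-1/3) = -559/2754, so the residue is -559/2754.


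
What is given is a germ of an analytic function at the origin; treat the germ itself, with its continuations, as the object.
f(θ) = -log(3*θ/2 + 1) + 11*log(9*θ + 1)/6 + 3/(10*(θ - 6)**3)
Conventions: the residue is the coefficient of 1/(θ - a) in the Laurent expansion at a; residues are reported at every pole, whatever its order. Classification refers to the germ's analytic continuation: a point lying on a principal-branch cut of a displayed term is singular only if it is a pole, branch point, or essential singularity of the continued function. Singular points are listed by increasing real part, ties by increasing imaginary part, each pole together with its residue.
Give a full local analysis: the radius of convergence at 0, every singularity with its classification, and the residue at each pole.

Radius of convergence at 0: 1/9.
At -2/3: a logarithmic branch point.
At -1/9: a logarithmic branch point.
At 6: a pole of order 3; residue 0.

Denominator factor (θ - 6)^3: pole of order 3 at 6, modulus 6.
Branch term (-1)*log(1 - θ/(-2/3)): its argument vanishes at θ = -2/3, a logarithmic branch point, modulus 2/3.
Branch term (11/6)*log(1 - θ/(-1/9)): its argument vanishes at θ = -1/9, a logarithmic branch point, modulus 1/9.
The radius of convergence is the smallest modulus among the singular points: 1/9.
The branch terms are analytic at 6 and contribute nothing to the residue; only the rational part matters.
At the order-3 pole 6 set g(θ) = (θ - (6))^3*(rational part) = 3/10.
Order-3 pole: residue = g''(a)/2; g''(6) = 0, so the residue is 0.
List the singular points by increasing real part (a conjugate pair: the negative imaginary part first).


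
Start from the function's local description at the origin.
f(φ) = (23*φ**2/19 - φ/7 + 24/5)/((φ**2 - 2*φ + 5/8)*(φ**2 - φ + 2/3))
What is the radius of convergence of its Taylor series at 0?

The radius of convergence is 1 - (1/4)*sqrt(6).

Denominator factor (φ**2 - φ + 2/3): discriminant -5/3, complex-conjugate roots (1/2) + ((1/6)*sqrt(15))*i and (1/2) - ((1/6)*sqrt(15))*i; poles of order 1, moduli (1/3)*sqrt(6) and (1/3)*sqrt(6).
Denominator factor (φ**2 - 2*φ + 5/8): discriminant 3/2, real irrational roots 1 + (1/4)*sqrt(6) and 1 - (1/4)*sqrt(6); poles of order 1, moduli 1 + (1/4)*sqrt(6) and 1 - (1/4)*sqrt(6).
The radius of convergence is the smallest modulus among the singular points: 1 - (1/4)*sqrt(6).


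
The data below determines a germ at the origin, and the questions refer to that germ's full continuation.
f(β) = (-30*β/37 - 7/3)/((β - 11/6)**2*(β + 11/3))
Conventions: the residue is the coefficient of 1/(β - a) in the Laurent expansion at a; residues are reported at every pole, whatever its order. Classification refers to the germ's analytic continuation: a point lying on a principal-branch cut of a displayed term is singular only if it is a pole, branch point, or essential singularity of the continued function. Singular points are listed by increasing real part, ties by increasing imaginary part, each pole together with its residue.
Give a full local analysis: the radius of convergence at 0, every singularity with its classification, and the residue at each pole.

Radius of convergence at 0: 11/6.
At -11/3: a pole of order 1; residue 284/13431.
At 11/6: a pole of order 2; residue -284/13431.

Denominator factor (β - 11/6)^2: pole of order 2 at 11/6, modulus 11/6.
Denominator factor (β + 11/3): pole of order 1 at -11/3, modulus 11/3.
The radius of convergence is the smallest modulus among the singular points: 11/6.
At the order-1 pole -11/3 set g(β) = (β - (-11/3))*f(β) = (-30*β/37 - 7/3)/(β - 11/6)**2.
Simple pole: residue = g(a) at a = -11/3, which is 284/13431.
At the order-2 pole 11/6 set g(β) = (β - (11/6))^2*f(β) = (-30*β/37 - 7/3)/(β + 11/3).
Order-2 pole: residue = g'(a); g'(11/6) = -284/13431, so the residue is -284/13431.
List the singular points by increasing real part (a conjugate pair: the negative imaginary part first).


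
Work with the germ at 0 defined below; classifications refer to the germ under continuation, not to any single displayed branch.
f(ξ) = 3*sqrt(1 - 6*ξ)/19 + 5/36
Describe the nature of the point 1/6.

The term (3/19)*sqrt(1 - ξ/(1/6)) has argument 1 - 1/6/(1/6) = 0 at 1/6: a square-root (algebraic, two-sheeted) branch point; the remaining terms are analytic or single-valued there.

The point is an algebraic (square-root) branch point.


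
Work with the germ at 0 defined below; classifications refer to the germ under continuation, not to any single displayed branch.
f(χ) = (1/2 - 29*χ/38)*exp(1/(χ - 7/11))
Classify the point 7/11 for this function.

The exponent 1/(χ - (7/11)) has a pole at 7/11, so exp(1/(χ - (7/11))) takes every nonzero value near it: an essential singularity (not a pole of any order).

The point is an essential singularity.


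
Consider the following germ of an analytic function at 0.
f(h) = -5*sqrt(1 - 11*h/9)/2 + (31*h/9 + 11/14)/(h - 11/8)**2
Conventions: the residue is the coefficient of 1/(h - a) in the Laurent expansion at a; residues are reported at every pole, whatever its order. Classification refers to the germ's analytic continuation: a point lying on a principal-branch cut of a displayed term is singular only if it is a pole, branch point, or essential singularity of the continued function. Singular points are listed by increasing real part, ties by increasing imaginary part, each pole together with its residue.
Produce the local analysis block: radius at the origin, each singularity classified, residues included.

Radius of convergence at 0: 9/11.
At 9/11: an algebraic (square-root) branch point.
At 11/8: a pole of order 2; residue 31/9.

Denominator factor (h - 11/8)^2: pole of order 2 at 11/8, modulus 11/8.
Branch term (-5/2)*sqrt(1 - h/(9/11)): its argument vanishes at h = 9/11, a square-root branch point, modulus 9/11.
The radius of convergence is the smallest modulus among the singular points: 9/11.
The branch term is analytic at 11/8 and contributes nothing to the residue; only the rational part matters.
At the order-2 pole 11/8 set g(h) = (h - (11/8))^2*(rational part) = 31*h/9 + 11/14.
Order-2 pole: residue = g'(a); g'(11/8) = 31/9, so the residue is 31/9.
List the singular points by increasing real part (a conjugate pair: the negative imaginary part first).


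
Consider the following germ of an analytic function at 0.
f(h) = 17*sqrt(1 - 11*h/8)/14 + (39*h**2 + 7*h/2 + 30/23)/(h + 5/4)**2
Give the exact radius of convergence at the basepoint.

Denominator factor (h + 5/4)^2: pole of order 2 at -5/4, modulus 5/4.
Branch term (17/14)*sqrt(1 - h/(8/11)): its argument vanishes at h = 8/11, a square-root branch point, modulus 8/11.
The radius of convergence is the smallest modulus among the singular points: 8/11.

The radius of convergence is 8/11.


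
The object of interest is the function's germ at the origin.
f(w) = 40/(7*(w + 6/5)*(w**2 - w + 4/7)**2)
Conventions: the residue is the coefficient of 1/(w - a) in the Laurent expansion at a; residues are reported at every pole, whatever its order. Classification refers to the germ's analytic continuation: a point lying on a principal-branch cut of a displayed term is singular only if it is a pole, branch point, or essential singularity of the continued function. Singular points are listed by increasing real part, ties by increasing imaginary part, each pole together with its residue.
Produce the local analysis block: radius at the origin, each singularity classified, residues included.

Radius of convergence at 0: (2/7)*sqrt(7).
At -6/5: a pole of order 1; residue 43750/78961.
At (1/2) - ((3/14)*sqrt(7))*i: a pole of order 2; residue (-21875/78961) + ((4013275/2131947)*sqrt(7))*i.
At (1/2) + ((3/14)*sqrt(7))*i: a pole of order 2; residue (-21875/78961) - ((4013275/2131947)*sqrt(7))*i.

Denominator factor (w + 6/5): pole of order 1 at -6/5, modulus 6/5.
Denominator factor (w**2 - w + 4/7)^2: discriminant -9/7, complex-conjugate roots (1/2) + ((3/14)*sqrt(7))*i and (1/2) - ((3/14)*sqrt(7))*i; poles of order 2, moduli (2/7)*sqrt(7) and (2/7)*sqrt(7).
The radius of convergence is the smallest modulus among the singular points: (2/7)*sqrt(7).
At the order-1 pole -6/5 set g(w) = (w - (-6/5))*f(w) = 40/(7*(w**2 - w + 4/7)**2).
Simple pole: residue = g(a) at a = -6/5, which is 43750/78961.
The factor w**2 - w + 4/7 splits as (w - a)(w - a') with a = (1/2) - ((3/14)*sqrt(7))*i, a' = (1/2) + ((3/14)*sqrt(7))*i. At the order-2 pole a set g(w) = (w - a)^2*f(w) = [40/(7*(w + 6/5))] / (w - a')^2.
Order-2 pole: residue = g'(a); g'((1/2) - ((3/14)*sqrt(7))*i) = (-21875/78961) + ((4013275/2131947)*sqrt(7))*i, so the residue is (-21875/78961) + ((4013275/2131947)*sqrt(7))*i.
The factor w**2 - w + 4/7 splits as (w - a)(w - a') with a = (1/2) + ((3/14)*sqrt(7))*i, a' = (1/2) - ((3/14)*sqrt(7))*i. At the order-2 pole a set g(w) = (w - a)^2*f(w) = [40/(7*(w + 6/5))] / (w - a')^2.
Order-2 pole: residue = g'(a); g'((1/2) + ((3/14)*sqrt(7))*i) = (-21875/78961) - ((4013275/2131947)*sqrt(7))*i, so the residue is (-21875/78961) - ((4013275/2131947)*sqrt(7))*i.
List the singular points by increasing real part (a conjugate pair: the negative imaginary part first).
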